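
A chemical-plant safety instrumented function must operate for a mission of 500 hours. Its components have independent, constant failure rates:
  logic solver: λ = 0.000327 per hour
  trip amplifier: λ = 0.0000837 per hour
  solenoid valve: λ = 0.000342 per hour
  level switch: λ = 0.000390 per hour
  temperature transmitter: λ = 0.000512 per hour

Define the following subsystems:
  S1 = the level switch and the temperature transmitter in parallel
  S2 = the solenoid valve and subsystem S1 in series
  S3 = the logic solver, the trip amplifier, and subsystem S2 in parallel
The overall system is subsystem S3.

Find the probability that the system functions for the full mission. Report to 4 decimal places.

R(logic solver) = exp(−0.000327 × 500) = 0.849166
R(trip amplifier) = exp(−0.0000837 × 500) = 0.959014
R(solenoid valve) = exp(−0.000342 × 500) = 0.842822
R(level switch) = exp(−0.000390 × 500) = 0.822835
R(temperature transmitter) = exp(−0.000512 × 500) = 0.774142
Parallel (level switch and temperature transmitter): 1 − (1 − 0.822835)(1 − 0.774142) = 0.959986
Series (solenoid valve and [0.959986]): 0.842822 × 0.959986 = 0.809097
Parallel (logic solver, trip amplifier, and [0.809097]): 1 − (1 − 0.849166)(1 − 0.959014)(1 − 0.809097) = 0.9988

0.9988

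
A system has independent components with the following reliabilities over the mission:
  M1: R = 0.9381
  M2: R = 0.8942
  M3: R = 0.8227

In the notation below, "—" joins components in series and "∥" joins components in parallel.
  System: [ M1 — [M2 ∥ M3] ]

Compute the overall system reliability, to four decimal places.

0.9205

Parallel (M2 and M3): 1 − (1 − 0.894200)(1 − 0.822700) = 0.981242
Series (M1 and [0.981242]): 0.938100 × 0.981242 = 0.9205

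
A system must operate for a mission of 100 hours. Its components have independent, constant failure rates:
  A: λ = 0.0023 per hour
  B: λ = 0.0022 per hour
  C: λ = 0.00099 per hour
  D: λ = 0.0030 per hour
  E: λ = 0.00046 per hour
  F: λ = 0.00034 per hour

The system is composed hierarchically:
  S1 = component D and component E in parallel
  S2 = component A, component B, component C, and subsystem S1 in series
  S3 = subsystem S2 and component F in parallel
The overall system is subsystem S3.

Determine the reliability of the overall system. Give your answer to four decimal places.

R(A) = exp(−0.0023 × 100) = 0.794534
R(B) = exp(−0.0022 × 100) = 0.802519
R(C) = exp(−0.00099 × 100) = 0.905743
R(D) = exp(−0.0030 × 100) = 0.740818
R(E) = exp(−0.00046 × 100) = 0.955042
R(F) = exp(−0.00034 × 100) = 0.966572
Parallel (D and E): 1 − (1 − 0.740818)(1 − 0.955042) = 0.988348
Series (A, B, C, and [0.988348]): 0.794534 × 0.802519 × 0.905743 × 0.988348 = 0.570798
Parallel ([0.570798] and F): 1 − (1 − 0.570798)(1 − 0.966572) = 0.9857

0.9857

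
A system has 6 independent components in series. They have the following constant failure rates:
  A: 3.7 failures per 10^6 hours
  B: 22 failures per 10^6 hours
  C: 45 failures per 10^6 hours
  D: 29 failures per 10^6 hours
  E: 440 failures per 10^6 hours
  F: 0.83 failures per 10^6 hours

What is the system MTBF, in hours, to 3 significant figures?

Series of exponential components: λ_sys = Σ λ_i
λ_sys = 0.0000037 + 0.000022 + 0.000045 + 0.000029 + 0.00044 + 0.00000083 = 5.4053e-04 /h
MTBF = 1 / λ_sys = 1850 h

1850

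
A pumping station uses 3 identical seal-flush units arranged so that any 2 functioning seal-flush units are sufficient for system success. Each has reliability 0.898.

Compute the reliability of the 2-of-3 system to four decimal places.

0.9709

R = Σ_{i=2}^{3} C(3,i) p^i (1−p)^{3−i} with p = 0.898
C(3,2)·0.898^2·0.102^1 = 0.246760
C(3,3)·0.898^3·0.102^0 = 0.724151
Sum = 0.9709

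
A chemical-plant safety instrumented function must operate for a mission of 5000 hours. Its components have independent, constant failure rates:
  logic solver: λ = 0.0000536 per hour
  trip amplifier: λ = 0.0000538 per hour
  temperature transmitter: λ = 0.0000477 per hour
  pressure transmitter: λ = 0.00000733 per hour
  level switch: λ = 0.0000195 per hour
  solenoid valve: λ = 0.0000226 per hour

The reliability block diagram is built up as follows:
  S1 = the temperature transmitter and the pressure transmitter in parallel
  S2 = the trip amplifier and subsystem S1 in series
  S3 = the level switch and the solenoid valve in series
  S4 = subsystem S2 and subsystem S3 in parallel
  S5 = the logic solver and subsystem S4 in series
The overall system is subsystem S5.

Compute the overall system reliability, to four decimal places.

R(logic solver) = exp(−0.0000536 × 5000) = 0.764908
R(trip amplifier) = exp(−0.0000538 × 5000) = 0.764143
R(temperature transmitter) = exp(−0.0000477 × 5000) = 0.787809
R(pressure transmitter) = exp(−0.00000733 × 5000) = 0.964013
R(level switch) = exp(−0.0000195 × 5000) = 0.907102
R(solenoid valve) = exp(−0.0000226 × 5000) = 0.893151
Parallel (temperature transmitter and pressure transmitter): 1 − (1 − 0.787809)(1 − 0.964013) = 0.992364
Series (trip amplifier and [0.992364]): 0.764143 × 0.992364 = 0.758308
Series (level switch and solenoid valve): 0.907102 × 0.893151 = 0.810179
Parallel ([0.758308] and [0.810179]): 1 − (1 − 0.758308)(1 − 0.810179) = 0.954122
Series (logic solver and [0.954122]): 0.764908 × 0.954122 = 0.7298

0.7298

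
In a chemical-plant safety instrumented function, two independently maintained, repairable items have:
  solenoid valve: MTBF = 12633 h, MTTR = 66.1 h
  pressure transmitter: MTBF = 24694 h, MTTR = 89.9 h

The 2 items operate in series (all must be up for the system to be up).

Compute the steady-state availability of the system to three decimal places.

0.991

A(solenoid valve) = MTBF/(MTBF+MTTR) = 12633/(12633+66.1) = 0.994795
A(pressure transmitter) = MTBF/(MTBF+MTTR) = 24694/(24694+89.9) = 0.996373
Series availability: 0.994795 × 0.996373 = 0.991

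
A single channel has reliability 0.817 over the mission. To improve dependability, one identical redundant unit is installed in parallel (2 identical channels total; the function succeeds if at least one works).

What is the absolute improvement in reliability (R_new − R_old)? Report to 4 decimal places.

0.1495

R_before = 0.817
R_after = 1 − (1 − 0.817)^2 = 0.9665
ΔR = 0.9665 − 0.817 = 0.1495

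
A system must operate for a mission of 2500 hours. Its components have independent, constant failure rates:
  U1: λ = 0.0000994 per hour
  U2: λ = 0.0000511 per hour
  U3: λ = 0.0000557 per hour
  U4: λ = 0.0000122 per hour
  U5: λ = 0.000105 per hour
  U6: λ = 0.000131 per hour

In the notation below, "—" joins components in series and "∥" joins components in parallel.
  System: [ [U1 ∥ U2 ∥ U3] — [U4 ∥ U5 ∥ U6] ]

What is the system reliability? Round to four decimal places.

R(U1) = exp(−0.0000994 × 2500) = 0.779970
R(U2) = exp(−0.0000511 × 2500) = 0.880073
R(U3) = exp(−0.0000557 × 2500) = 0.870010
R(U4) = exp(−0.0000122 × 2500) = 0.969960
R(U5) = exp(−0.000105 × 2500) = 0.769126
R(U6) = exp(−0.000131 × 2500) = 0.720723
Parallel (U1, U2, and U3): 1 − (1 − 0.779970)(1 − 0.880073)(1 − 0.870010) = 0.996570
Parallel (U4, U5, and U6): 1 − (1 − 0.969960)(1 − 0.769126)(1 − 0.720723) = 0.998063
Series ([0.996570] and [0.998063]): 0.996570 × 0.998063 = 0.9946

0.9946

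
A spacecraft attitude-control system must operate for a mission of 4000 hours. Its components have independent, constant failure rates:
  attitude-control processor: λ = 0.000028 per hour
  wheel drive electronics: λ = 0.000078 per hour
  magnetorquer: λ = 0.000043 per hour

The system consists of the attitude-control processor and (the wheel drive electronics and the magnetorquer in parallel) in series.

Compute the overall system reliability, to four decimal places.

R(attitude-control processor) = exp(−0.000028 × 4000) = 0.894044
R(wheel drive electronics) = exp(−0.000078 × 4000) = 0.731982
R(magnetorquer) = exp(−0.000043 × 4000) = 0.841979
Parallel (wheel drive electronics and magnetorquer): 1 − (1 − 0.731982)(1 − 0.841979) = 0.957648
Series (attitude-control processor and [0.957648]): 0.894044 × 0.957648 = 0.8562

0.8562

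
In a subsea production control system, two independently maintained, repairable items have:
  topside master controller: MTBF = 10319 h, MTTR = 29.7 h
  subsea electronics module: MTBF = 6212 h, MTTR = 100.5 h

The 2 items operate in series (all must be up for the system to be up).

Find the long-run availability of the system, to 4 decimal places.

0.9813

A(topside master controller) = MTBF/(MTBF+MTTR) = 10319/(10319+29.7) = 0.997130
A(subsea electronics module) = MTBF/(MTBF+MTTR) = 6212/(6212+100.5) = 0.984079
Series availability: 0.997130 × 0.984079 = 0.9813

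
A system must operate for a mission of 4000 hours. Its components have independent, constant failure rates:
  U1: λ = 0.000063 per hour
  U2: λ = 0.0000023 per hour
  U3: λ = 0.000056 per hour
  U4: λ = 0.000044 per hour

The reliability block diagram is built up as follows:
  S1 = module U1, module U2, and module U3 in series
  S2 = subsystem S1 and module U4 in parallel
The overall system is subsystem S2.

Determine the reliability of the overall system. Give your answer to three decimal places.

R(U1) = exp(−0.000063 × 4000) = 0.77724
R(U2) = exp(−0.0000023 × 4000) = 0.99084
R(U3) = exp(−0.000056 × 4000) = 0.79932
R(U4) = exp(−0.000044 × 4000) = 0.83862
Series (U1, U2, and U3): 0.77724 × 0.99084 × 0.79932 = 0.61557
Parallel ([0.61557] and U4): 1 − (1 − 0.61557)(1 − 0.83862) = 0.938

0.938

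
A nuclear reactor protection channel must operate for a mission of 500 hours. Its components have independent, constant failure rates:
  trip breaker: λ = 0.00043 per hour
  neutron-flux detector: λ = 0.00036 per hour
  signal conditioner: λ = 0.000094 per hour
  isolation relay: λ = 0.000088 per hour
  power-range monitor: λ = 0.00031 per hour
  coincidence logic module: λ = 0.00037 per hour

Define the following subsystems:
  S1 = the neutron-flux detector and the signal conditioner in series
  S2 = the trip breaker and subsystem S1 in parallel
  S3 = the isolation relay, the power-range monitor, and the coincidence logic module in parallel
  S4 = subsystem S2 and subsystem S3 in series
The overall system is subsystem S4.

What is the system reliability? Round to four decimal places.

R(trip breaker) = exp(−0.00043 × 500) = 0.806541
R(neutron-flux detector) = exp(−0.00036 × 500) = 0.835270
R(signal conditioner) = exp(−0.000094 × 500) = 0.954087
R(isolation relay) = exp(−0.000088 × 500) = 0.956954
R(power-range monitor) = exp(−0.00031 × 500) = 0.856415
R(coincidence logic module) = exp(−0.00037 × 500) = 0.831104
Series (neutron-flux detector and signal conditioner): 0.835270 × 0.954087 = 0.796920
Parallel (trip breaker and [0.796920]): 1 − (1 − 0.806541)(1 − 0.796920) = 0.960712
Parallel (isolation relay, power-range monitor, and coincidence logic module): 1 − (1 − 0.956954)(1 − 0.856415)(1 − 0.831104) = 0.998956
Series ([0.960712] and [0.998956]): 0.960712 × 0.998956 = 0.9597

0.9597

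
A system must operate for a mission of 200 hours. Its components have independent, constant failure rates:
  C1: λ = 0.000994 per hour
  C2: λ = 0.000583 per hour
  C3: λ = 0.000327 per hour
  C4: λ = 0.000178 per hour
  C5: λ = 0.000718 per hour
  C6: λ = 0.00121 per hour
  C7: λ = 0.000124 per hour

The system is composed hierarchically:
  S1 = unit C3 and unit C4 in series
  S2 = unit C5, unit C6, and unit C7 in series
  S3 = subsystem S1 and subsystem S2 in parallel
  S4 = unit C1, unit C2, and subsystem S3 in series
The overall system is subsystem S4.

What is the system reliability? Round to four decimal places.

R(C1) = exp(−0.000994 × 200) = 0.819714
R(C2) = exp(−0.000583 × 200) = 0.889941
R(C3) = exp(−0.000327 × 200) = 0.936693
R(C4) = exp(−0.000178 × 200) = 0.965026
R(C5) = exp(−0.000718 × 200) = 0.866234
R(C6) = exp(−0.00121 × 200) = 0.785056
R(C7) = exp(−0.000124 × 200) = 0.975505
Series (C3 and C4): 0.936693 × 0.965026 = 0.903933
Series (C5, C6, and C7): 0.866234 × 0.785056 × 0.975505 = 0.663385
Parallel ([0.903933] and [0.663385]): 1 − (1 − 0.903933)(1 − 0.663385) = 0.967662
Series (C1, C2, and [0.967662]): 0.819714 × 0.889941 × 0.967662 = 0.7059

0.7059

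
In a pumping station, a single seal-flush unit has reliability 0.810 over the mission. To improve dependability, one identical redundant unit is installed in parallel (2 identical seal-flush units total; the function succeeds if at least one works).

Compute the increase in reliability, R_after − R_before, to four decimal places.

0.1539

R_before = 0.810
R_after = 1 − (1 − 0.810)^2 = 0.9639
ΔR = 0.9639 − 0.810 = 0.1539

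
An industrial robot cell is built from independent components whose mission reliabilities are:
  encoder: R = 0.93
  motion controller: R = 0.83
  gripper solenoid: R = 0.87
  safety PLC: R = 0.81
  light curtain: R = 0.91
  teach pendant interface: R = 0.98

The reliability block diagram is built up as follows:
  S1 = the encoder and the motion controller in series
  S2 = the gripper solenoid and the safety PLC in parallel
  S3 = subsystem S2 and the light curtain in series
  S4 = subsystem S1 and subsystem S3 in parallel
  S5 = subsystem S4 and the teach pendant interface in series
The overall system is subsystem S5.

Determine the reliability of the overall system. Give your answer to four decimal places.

Series (encoder and motion controller): 0.930000 × 0.830000 = 0.771900
Parallel (gripper solenoid and safety PLC): 1 − (1 − 0.870000)(1 − 0.810000) = 0.975300
Series ([0.975300] and light curtain): 0.975300 × 0.910000 = 0.887523
Parallel ([0.771900] and [0.887523]): 1 − (1 − 0.771900)(1 − 0.887523) = 0.974344
Series ([0.974344] and teach pendant interface): 0.974344 × 0.980000 = 0.9549

0.9549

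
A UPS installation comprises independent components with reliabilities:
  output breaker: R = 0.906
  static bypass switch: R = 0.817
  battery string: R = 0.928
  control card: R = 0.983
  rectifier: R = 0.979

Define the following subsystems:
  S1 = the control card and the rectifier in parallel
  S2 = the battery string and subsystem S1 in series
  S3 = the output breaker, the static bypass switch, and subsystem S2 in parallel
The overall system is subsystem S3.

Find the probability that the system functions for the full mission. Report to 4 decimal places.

0.9988

Parallel (control card and rectifier): 1 − (1 − 0.983000)(1 − 0.979000) = 0.999643
Series (battery string and [0.999643]): 0.928000 × 0.999643 = 0.927669
Parallel (output breaker, static bypass switch, and [0.927669]): 1 − (1 − 0.906000)(1 − 0.817000)(1 − 0.927669) = 0.9988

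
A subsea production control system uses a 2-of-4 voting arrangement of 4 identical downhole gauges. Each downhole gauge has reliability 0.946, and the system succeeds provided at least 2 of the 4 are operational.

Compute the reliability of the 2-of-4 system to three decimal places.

0.999

R = Σ_{i=2}^{4} C(4,i) p^i (1−p)^{4−i} with p = 0.946
C(4,2)·0.946^2·0.054^2 = 0.01566
C(4,3)·0.946^3·0.054^1 = 0.18286
C(4,4)·0.946^4·0.054^0 = 0.80087
Sum = 0.999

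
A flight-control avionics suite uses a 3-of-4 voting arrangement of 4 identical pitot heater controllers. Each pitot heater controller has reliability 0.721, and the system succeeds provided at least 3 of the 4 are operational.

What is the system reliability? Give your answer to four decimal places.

0.6885

R = Σ_{i=3}^{4} C(4,i) p^i (1−p)^{4−i} with p = 0.721
C(4,3)·0.721^3·0.279^1 = 0.418283
C(4,4)·0.721^4·0.279^0 = 0.270235
Sum = 0.6885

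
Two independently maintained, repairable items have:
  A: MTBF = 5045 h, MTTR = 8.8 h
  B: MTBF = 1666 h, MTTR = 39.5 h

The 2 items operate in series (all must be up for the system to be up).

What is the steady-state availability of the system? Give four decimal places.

0.9751

A(A) = MTBF/(MTBF+MTTR) = 5045/(5045+8.8) = 0.998259
A(B) = MTBF/(MTBF+MTTR) = 1666/(1666+39.5) = 0.976840
Series availability: 0.998259 × 0.976840 = 0.9751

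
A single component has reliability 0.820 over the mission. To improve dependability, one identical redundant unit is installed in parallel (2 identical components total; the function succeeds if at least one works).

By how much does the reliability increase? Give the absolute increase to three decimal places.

R_before = 0.820
R_after = 1 − (1 − 0.820)^2 = 0.968
ΔR = 0.968 − 0.820 = 0.148

0.148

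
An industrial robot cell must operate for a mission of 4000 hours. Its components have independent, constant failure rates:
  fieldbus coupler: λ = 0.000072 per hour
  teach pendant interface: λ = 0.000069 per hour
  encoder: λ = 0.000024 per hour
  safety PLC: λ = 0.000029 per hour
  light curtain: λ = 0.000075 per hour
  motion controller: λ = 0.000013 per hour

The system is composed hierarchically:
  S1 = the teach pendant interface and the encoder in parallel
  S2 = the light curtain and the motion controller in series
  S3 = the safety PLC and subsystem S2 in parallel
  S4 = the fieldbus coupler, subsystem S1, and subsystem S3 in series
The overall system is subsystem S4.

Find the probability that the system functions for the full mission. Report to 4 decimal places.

R(fieldbus coupler) = exp(−0.000072 × 4000) = 0.749762
R(teach pendant interface) = exp(−0.000069 × 4000) = 0.758813
R(encoder) = exp(−0.000024 × 4000) = 0.908464
R(safety PLC) = exp(−0.000029 × 4000) = 0.890475
R(light curtain) = exp(−0.000075 × 4000) = 0.740818
R(motion controller) = exp(−0.000013 × 4000) = 0.949329
Parallel (teach pendant interface and encoder): 1 − (1 − 0.758813)(1 − 0.908464) = 0.977923
Series (light curtain and motion controller): 0.740818 × 0.949329 = 0.703280
Parallel (safety PLC and [0.703280]): 1 − (1 − 0.890475)(1 − 0.703280) = 0.967502
Series (fieldbus coupler, [0.977923], and [0.967502]): 0.749762 × 0.977923 × 0.967502 = 0.7094

0.7094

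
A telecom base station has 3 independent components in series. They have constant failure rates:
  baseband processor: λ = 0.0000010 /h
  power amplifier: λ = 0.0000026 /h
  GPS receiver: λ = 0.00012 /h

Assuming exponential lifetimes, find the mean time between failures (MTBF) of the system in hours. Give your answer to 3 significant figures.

Series of exponential components: λ_sys = Σ λ_i
λ_sys = 0.0000010 + 0.0000026 + 0.00012 = 1.2360e-04 /h
MTBF = 1 / λ_sys = 8090 h

8090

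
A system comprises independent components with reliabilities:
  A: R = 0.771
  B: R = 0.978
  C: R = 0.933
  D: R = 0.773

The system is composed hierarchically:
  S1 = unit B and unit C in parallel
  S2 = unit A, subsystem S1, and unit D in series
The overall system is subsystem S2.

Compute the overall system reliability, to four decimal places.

Parallel (B and C): 1 − (1 − 0.978000)(1 − 0.933000) = 0.998526
Series (A, [0.998526], and D): 0.771000 × 0.998526 × 0.773000 = 0.5951

0.5951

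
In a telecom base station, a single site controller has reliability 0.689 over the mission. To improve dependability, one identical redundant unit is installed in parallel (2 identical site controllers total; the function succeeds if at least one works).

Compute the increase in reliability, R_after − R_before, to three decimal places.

0.214

R_before = 0.689
R_after = 1 − (1 − 0.689)^2 = 0.903
ΔR = 0.903 − 0.689 = 0.214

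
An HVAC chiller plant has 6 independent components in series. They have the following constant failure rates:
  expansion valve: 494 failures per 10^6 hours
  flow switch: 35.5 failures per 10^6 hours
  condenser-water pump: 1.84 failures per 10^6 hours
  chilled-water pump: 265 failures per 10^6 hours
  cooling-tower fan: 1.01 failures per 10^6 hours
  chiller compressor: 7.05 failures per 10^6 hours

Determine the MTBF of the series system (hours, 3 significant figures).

1240

Series of exponential components: λ_sys = Σ λ_i
λ_sys = 0.000494 + 0.0000355 + 0.00000184 + 0.000265 + 0.00000101 + 0.00000705 = 8.0440e-04 /h
MTBF = 1 / λ_sys = 1240 h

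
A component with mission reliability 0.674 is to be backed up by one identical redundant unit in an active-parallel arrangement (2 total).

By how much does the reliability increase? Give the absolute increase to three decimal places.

0.220

R_before = 0.674
R_after = 1 − (1 − 0.674)^2 = 0.894
ΔR = 0.894 − 0.674 = 0.220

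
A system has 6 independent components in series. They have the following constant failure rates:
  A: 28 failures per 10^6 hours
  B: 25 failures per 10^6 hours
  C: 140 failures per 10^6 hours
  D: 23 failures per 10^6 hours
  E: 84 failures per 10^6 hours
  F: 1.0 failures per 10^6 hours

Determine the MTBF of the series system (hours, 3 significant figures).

Series of exponential components: λ_sys = Σ λ_i
λ_sys = 0.000028 + 0.000025 + 0.00014 + 0.000023 + 0.000084 + 0.0000010 = 3.0100e-04 /h
MTBF = 1 / λ_sys = 3320 h

3320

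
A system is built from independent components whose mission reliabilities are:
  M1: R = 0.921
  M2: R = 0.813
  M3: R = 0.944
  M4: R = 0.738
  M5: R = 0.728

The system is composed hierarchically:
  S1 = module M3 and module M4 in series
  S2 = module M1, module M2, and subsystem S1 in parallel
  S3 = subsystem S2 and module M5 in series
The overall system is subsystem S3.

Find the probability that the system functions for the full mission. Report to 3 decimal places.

0.725

Series (M3 and M4): 0.94400 × 0.73800 = 0.69667
Parallel (M1, M2, and [0.69667]): 1 − (1 − 0.92100)(1 − 0.81300)(1 − 0.69667) = 0.99552
Series ([0.99552] and M5): 0.99552 × 0.72800 = 0.725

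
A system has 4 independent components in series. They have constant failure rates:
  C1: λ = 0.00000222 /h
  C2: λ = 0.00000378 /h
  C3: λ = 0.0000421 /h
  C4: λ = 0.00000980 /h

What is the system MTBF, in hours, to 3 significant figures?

Series of exponential components: λ_sys = Σ λ_i
λ_sys = 0.00000222 + 0.00000378 + 0.0000421 + 0.00000980 = 5.7900e-05 /h
MTBF = 1 / λ_sys = 17300 h

17300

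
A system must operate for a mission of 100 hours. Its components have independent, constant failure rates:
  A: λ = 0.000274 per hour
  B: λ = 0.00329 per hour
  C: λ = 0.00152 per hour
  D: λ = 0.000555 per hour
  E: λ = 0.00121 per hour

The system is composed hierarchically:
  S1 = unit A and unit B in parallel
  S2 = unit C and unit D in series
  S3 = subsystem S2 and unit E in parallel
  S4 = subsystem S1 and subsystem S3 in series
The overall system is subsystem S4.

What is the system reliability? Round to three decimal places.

0.971

R(A) = exp(−0.000274 × 100) = 0.97297
R(B) = exp(−0.00329 × 100) = 0.71964
R(C) = exp(−0.00152 × 100) = 0.85899
R(D) = exp(−0.000555 × 100) = 0.94601
R(E) = exp(−0.00121 × 100) = 0.88603
Parallel (A and B): 1 − (1 − 0.97297)(1 − 0.71964) = 0.99242
Series (C and D): 0.85899 × 0.94601 = 0.81261
Parallel ([0.81261] and E): 1 − (1 − 0.81261)(1 − 0.88603) = 0.97864
Series ([0.99242] and [0.97864]): 0.99242 × 0.97864 = 0.971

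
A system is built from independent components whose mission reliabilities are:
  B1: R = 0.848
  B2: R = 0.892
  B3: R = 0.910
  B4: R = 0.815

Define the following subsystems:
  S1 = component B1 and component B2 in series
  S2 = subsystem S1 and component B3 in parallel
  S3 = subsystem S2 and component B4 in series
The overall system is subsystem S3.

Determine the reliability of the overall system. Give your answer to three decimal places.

0.797

Series (B1 and B2): 0.84800 × 0.89200 = 0.75642
Parallel ([0.75642] and B3): 1 − (1 − 0.75642)(1 − 0.91000) = 0.97808
Series ([0.97808] and B4): 0.97808 × 0.81500 = 0.797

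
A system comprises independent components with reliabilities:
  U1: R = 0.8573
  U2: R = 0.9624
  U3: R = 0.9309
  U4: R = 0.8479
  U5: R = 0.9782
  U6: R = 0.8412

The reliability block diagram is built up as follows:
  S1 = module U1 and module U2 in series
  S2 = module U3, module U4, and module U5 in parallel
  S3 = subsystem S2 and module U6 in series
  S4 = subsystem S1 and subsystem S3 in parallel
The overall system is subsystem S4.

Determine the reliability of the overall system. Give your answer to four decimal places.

Series (U1 and U2): 0.857300 × 0.962400 = 0.825066
Parallel (U3, U4, and U5): 1 − (1 − 0.930900)(1 − 0.847900)(1 − 0.978200) = 0.999771
Series ([0.999771] and U6): 0.999771 × 0.841200 = 0.841007
Parallel ([0.825066] and [0.841007]): 1 − (1 − 0.825066)(1 − 0.841007) = 0.9722

0.9722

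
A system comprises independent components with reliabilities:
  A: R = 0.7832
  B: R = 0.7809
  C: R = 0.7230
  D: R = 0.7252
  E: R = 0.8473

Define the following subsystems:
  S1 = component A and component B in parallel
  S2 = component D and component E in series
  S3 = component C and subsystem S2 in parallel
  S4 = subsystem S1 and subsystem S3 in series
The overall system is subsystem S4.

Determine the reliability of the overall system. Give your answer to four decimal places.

Parallel (A and B): 1 − (1 − 0.783200)(1 − 0.780900) = 0.952499
Series (D and E): 0.725200 × 0.847300 = 0.614462
Parallel (C and [0.614462]): 1 − (1 − 0.723000)(1 − 0.614462) = 0.893206
Series ([0.952499] and [0.893206]): 0.952499 × 0.893206 = 0.8508

0.8508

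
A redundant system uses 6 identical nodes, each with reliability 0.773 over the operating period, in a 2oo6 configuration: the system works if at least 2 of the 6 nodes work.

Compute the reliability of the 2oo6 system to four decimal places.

R = Σ_{i=2}^{6} C(6,i) p^i (1−p)^{6−i} with p = 0.773
C(6,2)·0.773^2·0.227^4 = 0.023799
C(6,3)·0.773^3·0.227^3 = 0.108055
C(6,4)·0.773^4·0.227^2 = 0.275969
C(6,5)·0.773^5·0.227^1 = 0.375902
C(6,6)·0.773^6·0.227^0 = 0.213342
Sum = 0.9971

0.9971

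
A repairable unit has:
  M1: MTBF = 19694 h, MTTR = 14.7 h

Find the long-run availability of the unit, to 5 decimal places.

0.99925

A(M1) = MTBF/(MTBF+MTTR) = 19694/(19694+14.7) = 0.99925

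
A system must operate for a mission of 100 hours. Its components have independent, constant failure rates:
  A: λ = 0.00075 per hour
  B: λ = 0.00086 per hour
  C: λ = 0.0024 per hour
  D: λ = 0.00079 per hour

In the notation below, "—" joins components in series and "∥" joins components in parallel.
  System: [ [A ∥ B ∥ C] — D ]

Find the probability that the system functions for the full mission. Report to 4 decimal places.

0.9229

R(A) = exp(−0.00075 × 100) = 0.927743
R(B) = exp(−0.00086 × 100) = 0.917594
R(C) = exp(−0.0024 × 100) = 0.786628
R(D) = exp(−0.00079 × 100) = 0.924040
Parallel (A, B, and C): 1 − (1 − 0.927743)(1 − 0.917594)(1 − 0.786628) = 0.998729
Series ([0.998729] and D): 0.998729 × 0.924040 = 0.9229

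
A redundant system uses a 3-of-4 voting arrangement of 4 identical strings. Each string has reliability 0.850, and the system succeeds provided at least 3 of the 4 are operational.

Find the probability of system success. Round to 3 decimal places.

R = Σ_{i=3}^{4} C(4,i) p^i (1−p)^{4−i} with p = 0.850
C(4,3)·0.850^3·0.150^1 = 0.36848
C(4,4)·0.850^4·0.150^0 = 0.52201
Sum = 0.890

0.890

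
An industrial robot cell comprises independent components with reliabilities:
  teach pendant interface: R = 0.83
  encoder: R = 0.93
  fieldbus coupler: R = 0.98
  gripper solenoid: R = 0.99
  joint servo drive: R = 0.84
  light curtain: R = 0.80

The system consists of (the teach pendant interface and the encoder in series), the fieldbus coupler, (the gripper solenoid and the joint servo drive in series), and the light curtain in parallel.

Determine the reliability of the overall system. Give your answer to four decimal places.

0.9998

Series (teach pendant interface and encoder): 0.830000 × 0.930000 = 0.771900
Series (gripper solenoid and joint servo drive): 0.990000 × 0.840000 = 0.831600
Parallel ([0.771900], fieldbus coupler, [0.831600], and light curtain): 1 − (1 − 0.771900)(1 − 0.980000)(1 − 0.831600)(1 − 0.800000) = 0.9998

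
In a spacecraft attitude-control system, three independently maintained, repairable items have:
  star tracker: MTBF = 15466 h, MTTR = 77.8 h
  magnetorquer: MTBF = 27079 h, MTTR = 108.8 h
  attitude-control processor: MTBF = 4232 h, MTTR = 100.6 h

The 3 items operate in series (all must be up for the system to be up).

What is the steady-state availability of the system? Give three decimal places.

A(star tracker) = MTBF/(MTBF+MTTR) = 15466/(15466+77.8) = 0.994995
A(magnetorquer) = MTBF/(MTBF+MTTR) = 27079/(27079+108.8) = 0.995998
A(attitude-control processor) = MTBF/(MTBF+MTTR) = 4232/(4232+100.6) = 0.976781
Series availability: 0.994995 × 0.995998 × 0.976781 = 0.968

0.968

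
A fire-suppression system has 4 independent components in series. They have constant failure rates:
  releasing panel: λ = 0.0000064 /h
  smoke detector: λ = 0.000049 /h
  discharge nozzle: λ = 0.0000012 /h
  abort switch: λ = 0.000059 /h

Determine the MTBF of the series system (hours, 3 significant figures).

Series of exponential components: λ_sys = Σ λ_i
λ_sys = 0.0000064 + 0.000049 + 0.0000012 + 0.000059 = 1.1560e-04 /h
MTBF = 1 / λ_sys = 8650 h

8650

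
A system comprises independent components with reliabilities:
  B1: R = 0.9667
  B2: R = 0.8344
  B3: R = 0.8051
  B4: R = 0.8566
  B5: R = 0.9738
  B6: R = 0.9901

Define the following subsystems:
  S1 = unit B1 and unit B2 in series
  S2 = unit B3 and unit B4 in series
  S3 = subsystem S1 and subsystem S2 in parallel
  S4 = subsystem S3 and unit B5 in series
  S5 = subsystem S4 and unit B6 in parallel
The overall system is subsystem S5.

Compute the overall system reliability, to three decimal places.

0.999

Series (B1 and B2): 0.96670 × 0.83440 = 0.80661
Series (B3 and B4): 0.80510 × 0.85660 = 0.68965
Parallel ([0.80661] and [0.68965]): 1 − (1 − 0.80661)(1 − 0.68965) = 0.93998
Series ([0.93998] and B5): 0.93998 × 0.97380 = 0.91535
Parallel ([0.91535] and B6): 1 − (1 − 0.91535)(1 − 0.99010) = 0.999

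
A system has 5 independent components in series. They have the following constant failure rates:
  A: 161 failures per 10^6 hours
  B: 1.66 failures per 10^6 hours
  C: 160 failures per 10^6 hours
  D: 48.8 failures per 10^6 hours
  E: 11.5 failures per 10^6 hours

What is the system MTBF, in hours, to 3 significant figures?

2610

Series of exponential components: λ_sys = Σ λ_i
λ_sys = 0.000161 + 0.00000166 + 0.000160 + 0.0000488 + 0.0000115 = 3.8296e-04 /h
MTBF = 1 / λ_sys = 2610 h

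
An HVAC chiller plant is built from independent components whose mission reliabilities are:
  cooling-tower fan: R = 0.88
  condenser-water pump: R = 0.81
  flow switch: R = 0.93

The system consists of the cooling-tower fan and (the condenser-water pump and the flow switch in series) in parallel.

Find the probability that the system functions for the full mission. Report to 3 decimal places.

Series (condenser-water pump and flow switch): 0.81000 × 0.93000 = 0.75330
Parallel (cooling-tower fan and [0.75330]): 1 − (1 − 0.88000)(1 − 0.75330) = 0.970

0.970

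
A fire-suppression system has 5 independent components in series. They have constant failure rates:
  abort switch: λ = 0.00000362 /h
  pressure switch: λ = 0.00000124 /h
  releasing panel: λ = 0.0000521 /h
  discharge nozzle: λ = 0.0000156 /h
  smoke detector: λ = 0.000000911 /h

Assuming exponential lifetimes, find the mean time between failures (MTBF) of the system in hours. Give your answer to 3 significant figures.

Series of exponential components: λ_sys = Σ λ_i
λ_sys = 0.00000362 + 0.00000124 + 0.0000521 + 0.0000156 + 0.000000911 = 7.3471e-05 /h
MTBF = 1 / λ_sys = 13600 h

13600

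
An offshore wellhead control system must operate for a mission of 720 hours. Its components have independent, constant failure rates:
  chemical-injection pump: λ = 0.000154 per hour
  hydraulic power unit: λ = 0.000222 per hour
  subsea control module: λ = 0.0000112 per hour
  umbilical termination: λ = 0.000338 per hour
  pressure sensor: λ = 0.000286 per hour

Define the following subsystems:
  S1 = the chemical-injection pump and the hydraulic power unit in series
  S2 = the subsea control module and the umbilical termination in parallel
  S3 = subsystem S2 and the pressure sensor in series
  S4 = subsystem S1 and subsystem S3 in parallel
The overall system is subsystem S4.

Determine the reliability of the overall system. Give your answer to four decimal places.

0.9555

R(chemical-injection pump) = exp(−0.000154 × 720) = 0.895046
R(hydraulic power unit) = exp(−0.000222 × 720) = 0.852280
R(subsea control module) = exp(−0.0000112 × 720) = 0.991968
R(umbilical termination) = exp(−0.000338 × 720) = 0.783989
R(pressure sensor) = exp(−0.000286 × 720) = 0.813898
Series (chemical-injection pump and hydraulic power unit): 0.895046 × 0.852280 = 0.762830
Parallel (subsea control module and umbilical termination): 1 − (1 − 0.991968)(1 − 0.783989) = 0.998265
Series ([0.998265] and pressure sensor): 0.998265 × 0.813898 = 0.812486
Parallel ([0.762830] and [0.812486]): 1 − (1 − 0.762830)(1 − 0.812486) = 0.9555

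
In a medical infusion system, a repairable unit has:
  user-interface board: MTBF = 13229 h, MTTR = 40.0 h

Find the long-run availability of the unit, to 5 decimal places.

A(user-interface board) = MTBF/(MTBF+MTTR) = 13229/(13229+40.0) = 0.99699

0.99699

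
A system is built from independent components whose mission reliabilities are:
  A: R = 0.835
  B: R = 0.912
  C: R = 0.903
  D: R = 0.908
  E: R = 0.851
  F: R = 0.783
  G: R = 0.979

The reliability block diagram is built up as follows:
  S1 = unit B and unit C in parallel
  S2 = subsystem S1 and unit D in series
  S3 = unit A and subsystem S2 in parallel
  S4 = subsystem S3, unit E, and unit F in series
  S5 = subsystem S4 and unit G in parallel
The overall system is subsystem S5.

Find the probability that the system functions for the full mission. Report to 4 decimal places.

Parallel (B and C): 1 − (1 − 0.912000)(1 − 0.903000) = 0.991464
Series ([0.991464] and D): 0.991464 × 0.908000 = 0.900249
Parallel (A and [0.900249]): 1 − (1 − 0.835000)(1 − 0.900249) = 0.983541
Series ([0.983541], E, and F): 0.983541 × 0.851000 × 0.783000 = 0.655366
Parallel ([0.655366] and G): 1 − (1 − 0.655366)(1 − 0.979000) = 0.9928

0.9928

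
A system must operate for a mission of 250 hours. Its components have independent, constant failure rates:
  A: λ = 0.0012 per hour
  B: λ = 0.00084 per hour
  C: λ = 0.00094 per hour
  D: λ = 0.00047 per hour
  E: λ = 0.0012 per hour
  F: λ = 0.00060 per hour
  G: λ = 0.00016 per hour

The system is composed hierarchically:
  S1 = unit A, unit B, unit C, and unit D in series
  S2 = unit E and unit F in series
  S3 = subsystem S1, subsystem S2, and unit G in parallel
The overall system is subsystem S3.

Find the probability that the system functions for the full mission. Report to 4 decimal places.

0.9918

R(A) = exp(−0.0012 × 250) = 0.740818
R(B) = exp(−0.00084 × 250) = 0.810584
R(C) = exp(−0.00094 × 250) = 0.790571
R(D) = exp(−0.00047 × 250) = 0.889141
R(E) = exp(−0.0012 × 250) = 0.740818
R(F) = exp(−0.00060 × 250) = 0.860708
R(G) = exp(−0.00016 × 250) = 0.960789
Series (A, B, C, and D): 0.740818 × 0.810584 × 0.790571 × 0.889141 = 0.422106
Series (E and F): 0.740818 × 0.860708 = 0.637628
Parallel ([0.422106], [0.637628], and G): 1 − (1 − 0.422106)(1 − 0.637628)(1 − 0.960789) = 0.9918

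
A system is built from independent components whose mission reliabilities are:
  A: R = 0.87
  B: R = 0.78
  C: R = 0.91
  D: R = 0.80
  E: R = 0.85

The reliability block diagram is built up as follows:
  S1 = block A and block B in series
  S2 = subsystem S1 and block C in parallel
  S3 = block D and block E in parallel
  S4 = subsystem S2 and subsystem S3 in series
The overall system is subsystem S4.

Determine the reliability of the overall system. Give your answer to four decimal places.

0.9419

Series (A and B): 0.870000 × 0.780000 = 0.678600
Parallel ([0.678600] and C): 1 − (1 − 0.678600)(1 − 0.910000) = 0.971074
Parallel (D and E): 1 − (1 − 0.800000)(1 − 0.850000) = 0.970000
Series ([0.971074] and [0.970000]): 0.971074 × 0.970000 = 0.9419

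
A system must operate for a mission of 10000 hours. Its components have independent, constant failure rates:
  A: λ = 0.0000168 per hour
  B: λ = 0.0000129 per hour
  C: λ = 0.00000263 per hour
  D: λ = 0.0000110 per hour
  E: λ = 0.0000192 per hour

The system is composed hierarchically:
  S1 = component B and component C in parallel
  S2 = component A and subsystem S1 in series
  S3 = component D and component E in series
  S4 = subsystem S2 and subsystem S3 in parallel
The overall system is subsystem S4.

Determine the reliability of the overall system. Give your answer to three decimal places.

R(A) = exp(−0.0000168 × 10000) = 0.84535
R(B) = exp(−0.0000129 × 10000) = 0.87897
R(C) = exp(−0.00000263 × 10000) = 0.97404
R(D) = exp(−0.0000110 × 10000) = 0.89583
R(E) = exp(−0.0000192 × 10000) = 0.82531
Parallel (B and C): 1 − (1 − 0.87897)(1 − 0.97404) = 0.99686
Series (A and [0.99686]): 0.84535 × 0.99686 = 0.84270
Series (D and E): 0.89583 × 0.82531 = 0.73934
Parallel ([0.84270] and [0.73934]): 1 − (1 − 0.84270)(1 − 0.73934) = 0.959

0.959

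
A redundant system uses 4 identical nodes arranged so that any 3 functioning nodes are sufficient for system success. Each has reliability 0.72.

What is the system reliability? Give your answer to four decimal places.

R = Σ_{i=3}^{4} C(4,i) p^i (1−p)^{4−i} with p = 0.72
C(4,3)·0.72^3·0.28^1 = 0.418038
C(4,4)·0.72^4·0.28^0 = 0.268739
Sum = 0.6868

0.6868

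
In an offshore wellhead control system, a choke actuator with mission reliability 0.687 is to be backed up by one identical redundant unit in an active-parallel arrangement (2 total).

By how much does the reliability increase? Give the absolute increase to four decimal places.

0.2150

R_before = 0.687
R_after = 1 − (1 − 0.687)^2 = 0.9020
ΔR = 0.9020 − 0.687 = 0.2150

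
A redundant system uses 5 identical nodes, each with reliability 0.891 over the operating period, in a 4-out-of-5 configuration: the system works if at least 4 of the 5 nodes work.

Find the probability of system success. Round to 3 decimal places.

R = Σ_{i=4}^{5} C(5,i) p^i (1−p)^{5−i} with p = 0.891
C(5,4)·0.891^4·0.109^1 = 0.34348
C(5,5)·0.891^5·0.109^0 = 0.56155
Sum = 0.905

0.905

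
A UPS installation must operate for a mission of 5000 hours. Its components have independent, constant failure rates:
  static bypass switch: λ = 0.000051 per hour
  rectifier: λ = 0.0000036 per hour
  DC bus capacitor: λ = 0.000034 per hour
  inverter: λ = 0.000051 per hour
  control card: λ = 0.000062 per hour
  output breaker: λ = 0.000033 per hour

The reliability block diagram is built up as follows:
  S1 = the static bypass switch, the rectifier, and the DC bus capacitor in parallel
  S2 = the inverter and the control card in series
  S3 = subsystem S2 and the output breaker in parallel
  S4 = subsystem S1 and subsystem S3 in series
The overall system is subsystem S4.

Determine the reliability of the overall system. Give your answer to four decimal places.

R(static bypass switch) = exp(−0.000051 × 5000) = 0.774916
R(rectifier) = exp(−0.0000036 × 5000) = 0.982161
R(DC bus capacitor) = exp(−0.000034 × 5000) = 0.843665
R(inverter) = exp(−0.000051 × 5000) = 0.774916
R(control card) = exp(−0.000062 × 5000) = 0.733447
R(output breaker) = exp(−0.000033 × 5000) = 0.847894
Parallel (static bypass switch, rectifier, and DC bus capacitor): 1 − (1 − 0.774916)(1 − 0.982161)(1 − 0.843665) = 0.999372
Series (inverter and control card): 0.774916 × 0.733447 = 0.568360
Parallel ([0.568360] and output breaker): 1 − (1 − 0.568360)(1 − 0.847894) = 0.934345
Series ([0.999372] and [0.934345]): 0.999372 × 0.934345 = 0.9338

0.9338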